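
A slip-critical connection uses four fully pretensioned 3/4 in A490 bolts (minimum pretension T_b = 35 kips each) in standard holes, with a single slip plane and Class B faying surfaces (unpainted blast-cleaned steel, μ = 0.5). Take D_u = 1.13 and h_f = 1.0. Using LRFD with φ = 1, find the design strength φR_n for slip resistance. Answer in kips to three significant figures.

R_n = μ · D_u · h_f · T_b · n_s · n_b = 0.5 × 1.13 × 1.0 × 35 × 1 × 4 = 79.1 kips.
Design strength φR_n = 1 × 79.1 = 79.1 kips.

79.1 kips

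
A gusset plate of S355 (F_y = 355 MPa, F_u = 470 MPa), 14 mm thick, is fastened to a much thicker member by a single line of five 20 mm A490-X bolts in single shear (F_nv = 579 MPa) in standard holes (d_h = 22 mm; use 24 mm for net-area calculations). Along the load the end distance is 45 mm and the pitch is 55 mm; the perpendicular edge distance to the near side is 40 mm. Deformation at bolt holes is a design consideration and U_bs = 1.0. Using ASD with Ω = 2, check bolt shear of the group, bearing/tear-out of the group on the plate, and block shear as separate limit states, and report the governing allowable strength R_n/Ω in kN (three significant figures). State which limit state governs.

402 kN (block shear governs)

Bolt shear: A_b = π·20²/4 = 314.2 mm²; R_n = 579 × 314.2 × 5 × 1 / 1000 = 909.5 kN → 909.5 / 2 = 455 kN.
Bearing: edge l_c = 34, r_n = 268.5 kN; interior l_c = 33, r_n = 260.6 kN; R_n = 268.5 + 4·260.6 = 1311 kN → 655 kN.
Block shear: A_gv = 3710, A_nv = 2198, A_nt = 392 mm²; R_n = min(0.6F_uA_nv, 0.6F_yA_gv) + U_bs·F_u·A_nt = 804.1 kN → 402 kN.
Block shear governs: 402 kN.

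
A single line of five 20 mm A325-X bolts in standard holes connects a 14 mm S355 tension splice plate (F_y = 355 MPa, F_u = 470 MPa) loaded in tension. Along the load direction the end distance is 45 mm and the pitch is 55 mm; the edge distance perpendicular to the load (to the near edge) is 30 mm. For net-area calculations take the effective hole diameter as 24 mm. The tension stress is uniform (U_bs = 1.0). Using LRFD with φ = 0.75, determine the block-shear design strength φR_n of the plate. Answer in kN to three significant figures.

Shear plane L_v = 45 + 4·55 = 265 mm; A_gv = 265 × 14 = 3710 mm².
A_nv = (265 − 4.5·24) × 14 = 2198 mm².
A_nt = (30 − 0.5·24) × 14 = 252 mm².
0.6 F_u A_nv = 619.8 kN; 0.6 F_y A_gv = 790.2 kN → shear rupture governs the shear term.
R_n = 619.8 + 1.0 × 470 × 252 / 1000 = 738.3 kN.
Design strength φR_n = 0.75 × 738.3 = 554 kN.

554 kN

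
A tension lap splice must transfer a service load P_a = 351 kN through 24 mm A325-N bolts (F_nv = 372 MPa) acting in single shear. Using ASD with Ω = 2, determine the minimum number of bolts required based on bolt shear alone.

A_b = π·24²/4 = 452.4 mm².
Per-bolt allowable strength R_n/Ω = 372 × 452.4 × 1 / 1000 / 2 = 84.14 kN.
n ≥ 351 / 84.14 = 4.171 → use 5 bolts.

5 bolts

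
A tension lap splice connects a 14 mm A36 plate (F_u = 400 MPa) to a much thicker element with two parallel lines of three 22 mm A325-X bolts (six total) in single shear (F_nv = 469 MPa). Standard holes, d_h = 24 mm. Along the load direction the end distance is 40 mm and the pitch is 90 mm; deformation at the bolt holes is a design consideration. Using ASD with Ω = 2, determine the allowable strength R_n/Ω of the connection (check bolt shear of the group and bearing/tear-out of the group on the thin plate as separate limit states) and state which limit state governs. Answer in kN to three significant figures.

Bolt shear: A_b = π·22²/4 = 380.1 mm²; R_n = 469 × 380.1 × 6 × 1 / 1000 = 1070 kN → 1070 / 2 = 535 kN.
Bearing (1.2 l_c t F_u ≤ 2.4 d t F_u): upper limit = 2.4·22·14·400 / 1000 = 295.7 kN.
  Edge l_c = 40 − 24/2 = 28 → r_n = 188.2 kN; interior l_c = 90 − 24 = 66 → r_n = 295.7 kN.
  R_n,bearing = 2·188.2 + 4·295.7 = 1559 kN → 1559 / 2 = 780 kN.
Bolt shear governs: 535 kN.

535 kN (bolt shear governs)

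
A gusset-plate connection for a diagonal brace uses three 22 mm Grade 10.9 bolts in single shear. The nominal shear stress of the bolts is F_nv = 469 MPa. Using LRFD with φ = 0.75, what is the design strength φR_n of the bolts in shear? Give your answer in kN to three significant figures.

401 kN

A_b = π × 22² / 4 = 380.1 mm².
R_n = F_nv · A_b · n · n_s = 469 × 380.1 × 3 × 1 / 1000 = 534.8 kN.
Design strength φR_n = 0.75 × 534.8 = 401 kN.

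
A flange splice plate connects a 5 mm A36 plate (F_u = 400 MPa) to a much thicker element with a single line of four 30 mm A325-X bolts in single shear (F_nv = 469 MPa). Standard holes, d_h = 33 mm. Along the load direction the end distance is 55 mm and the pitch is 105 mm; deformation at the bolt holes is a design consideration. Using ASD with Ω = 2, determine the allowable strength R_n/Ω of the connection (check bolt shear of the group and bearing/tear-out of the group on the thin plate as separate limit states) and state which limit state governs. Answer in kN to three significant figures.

Bolt shear: A_b = π·30²/4 = 706.9 mm²; R_n = 469 × 706.9 × 4 × 1 / 1000 = 1326 kN → 1326 / 2 = 663 kN.
Bearing (1.2 l_c t F_u ≤ 2.4 d t F_u): upper limit = 2.4·30·5·400 / 1000 = 144 kN.
  Edge l_c = 55 − 33/2 = 38.5 → r_n = 92.4 kN; interior l_c = 105 − 33 = 72 → r_n = 144 kN.
  R_n,bearing = 1·92.4 + 3·144 = 524.4 kN → 524.4 / 2 = 262 kN.
Bearing governs: 262 kN.

262 kN (bearing governs)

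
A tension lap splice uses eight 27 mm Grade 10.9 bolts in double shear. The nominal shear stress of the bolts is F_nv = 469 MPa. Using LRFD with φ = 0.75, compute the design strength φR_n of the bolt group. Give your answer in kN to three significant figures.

3220 kN

A_b = π × 27² / 4 = 572.6 mm².
R_n = F_nv · A_b · n · n_s = 469 × 572.6 × 8 × 2 / 1000 = 4296 kN.
Design strength φR_n = 0.75 × 4296 = 3220 kN.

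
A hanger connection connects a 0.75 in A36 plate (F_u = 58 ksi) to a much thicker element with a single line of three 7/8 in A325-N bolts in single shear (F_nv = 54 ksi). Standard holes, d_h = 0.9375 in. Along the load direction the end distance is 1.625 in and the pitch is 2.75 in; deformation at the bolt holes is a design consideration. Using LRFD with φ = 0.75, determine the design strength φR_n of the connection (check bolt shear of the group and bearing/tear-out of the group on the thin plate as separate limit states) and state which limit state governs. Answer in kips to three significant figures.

Bolt shear: A_b = π·0.875²/4 = 0.6013 in²; R_n = 54 × 0.6013 × 3 × 1 = 97.41 kips → 0.75 × 97.41 = 73.1 kips.
Bearing (1.2 l_c t F_u ≤ 2.4 d t F_u): upper limit = 2.4·0.875·0.75·58 = 91.35 kips.
  Edge l_c = 1.625 − 0.9375/2 = 1.156 → r_n = 60.36 kips; interior l_c = 2.75 − 0.9375 = 1.812 → r_n = 91.35 kips.
  R_n,bearing = 1·60.36 + 2·91.35 = 243.1 kips → 0.75 × 243.1 = 182 kips.
Bolt shear governs: 73.1 kips.

73.1 kips (bolt shear governs)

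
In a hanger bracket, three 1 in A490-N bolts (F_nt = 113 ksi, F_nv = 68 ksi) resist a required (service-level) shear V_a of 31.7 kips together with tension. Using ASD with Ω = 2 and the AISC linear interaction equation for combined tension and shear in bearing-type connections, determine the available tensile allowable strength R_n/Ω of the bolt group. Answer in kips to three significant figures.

A_b = π·1²/4 = 0.7854 in²; f_rv = 31.7 / (3 × 0.7854) = 13.45 ksi.
F'_nt = 1.3 F_nt − (Ω F_nt / F_nv) f_rv = 1.3·113 − (2·113/68)·13.45 = 102.2 ksi, capped at F_nt → F'_nt = 102.2 ksi.
R_n = F'_nt · A_b · n = 102.2 × 0.7854 × 3 = 240.8 kips.
Allowable strength R_n/Ω = 240.8 / 2 = 120 kips.

120 kips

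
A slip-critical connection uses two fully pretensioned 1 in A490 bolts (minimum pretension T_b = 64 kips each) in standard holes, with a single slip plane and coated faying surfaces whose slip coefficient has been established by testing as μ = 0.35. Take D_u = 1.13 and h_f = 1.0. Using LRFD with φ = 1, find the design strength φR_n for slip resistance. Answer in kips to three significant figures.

50.6 kips

R_n = μ · D_u · h_f · T_b · n_s · n_b = 0.35 × 1.13 × 1.0 × 64 × 1 × 2 = 50.62 kips.
Design strength φR_n = 1 × 50.62 = 50.6 kips.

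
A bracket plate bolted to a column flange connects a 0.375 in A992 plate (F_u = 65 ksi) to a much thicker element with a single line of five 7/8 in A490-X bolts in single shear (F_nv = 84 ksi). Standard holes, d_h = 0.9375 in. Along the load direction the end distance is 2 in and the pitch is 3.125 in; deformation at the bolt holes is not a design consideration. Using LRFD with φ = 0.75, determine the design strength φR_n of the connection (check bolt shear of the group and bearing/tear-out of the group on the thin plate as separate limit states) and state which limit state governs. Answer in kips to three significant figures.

Bolt shear: A_b = π·0.875²/4 = 0.6013 in²; R_n = 84 × 0.6013 × 5 × 1 = 252.6 kips → 0.75 × 252.6 = 189 kips.
Bearing (1.5 l_c t F_u ≤ 3.0 d t F_u): upper limit = 3.0·0.875·0.375·65 = 63.98 kips.
  Edge l_c = 2 − 0.9375/2 = 1.531 → r_n = 55.99 kips; interior l_c = 3.125 − 0.9375 = 2.188 → r_n = 63.98 kips.
  R_n,bearing = 1·55.99 + 4·63.98 = 311.9 kips → 0.75 × 311.9 = 234 kips.
Bolt shear governs: 189 kips.

189 kips (bolt shear governs)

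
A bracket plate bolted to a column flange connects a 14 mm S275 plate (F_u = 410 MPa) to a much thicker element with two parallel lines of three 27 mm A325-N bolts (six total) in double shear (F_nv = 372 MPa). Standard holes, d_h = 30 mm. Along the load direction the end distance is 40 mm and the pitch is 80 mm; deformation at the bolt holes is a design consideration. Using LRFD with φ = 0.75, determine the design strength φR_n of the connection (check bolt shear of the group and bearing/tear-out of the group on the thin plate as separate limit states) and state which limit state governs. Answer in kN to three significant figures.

Bolt shear: A_b = π·27²/4 = 572.6 mm²; R_n = 372 × 572.6 × 6 × 2 / 1000 = 2556 kN → 0.75 × 2556 = 1920 kN.
Bearing (1.2 l_c t F_u ≤ 2.4 d t F_u): upper limit = 2.4·27·14·410 / 1000 = 372 kN.
  Edge l_c = 40 − 30/2 = 25 → r_n = 172.2 kN; interior l_c = 80 − 30 = 50 → r_n = 344.4 kN.
  R_n,bearing = 2·172.2 + 4·344.4 = 1722 kN → 0.75 × 1722 = 1290 kN.
Bearing governs: 1290 kN.

1290 kN (bearing governs)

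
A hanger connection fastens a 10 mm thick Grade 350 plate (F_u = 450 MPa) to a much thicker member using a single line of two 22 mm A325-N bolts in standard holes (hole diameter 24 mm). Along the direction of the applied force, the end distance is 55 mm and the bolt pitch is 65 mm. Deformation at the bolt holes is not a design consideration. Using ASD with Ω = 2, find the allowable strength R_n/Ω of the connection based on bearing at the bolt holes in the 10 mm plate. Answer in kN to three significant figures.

Per bolt r_n = 1.5 l_c t F_u ≤ 3.0 d t F_u; upper limit = 3.0 × 22 × 10 × 450 / 1000 = 297 kN.
Edge bolt: l_c = 55 − 24/2 = 43 mm → 1.5 × 43 × 10 × 450 / 1000 = 290.2 → r_n = 290.2 kN.
Interior bolts: l_c = 65 − 24 = 41 mm → 1.5 × 41 × 10 × 450 / 1000 = 276.8 → r_n = 276.8 kN.
R_n = 1 × 290.2 + 1 × 276.8 = 567 kN.
Allowable strength R_n/Ω = 567 / 2 = 284 kN.

284 kN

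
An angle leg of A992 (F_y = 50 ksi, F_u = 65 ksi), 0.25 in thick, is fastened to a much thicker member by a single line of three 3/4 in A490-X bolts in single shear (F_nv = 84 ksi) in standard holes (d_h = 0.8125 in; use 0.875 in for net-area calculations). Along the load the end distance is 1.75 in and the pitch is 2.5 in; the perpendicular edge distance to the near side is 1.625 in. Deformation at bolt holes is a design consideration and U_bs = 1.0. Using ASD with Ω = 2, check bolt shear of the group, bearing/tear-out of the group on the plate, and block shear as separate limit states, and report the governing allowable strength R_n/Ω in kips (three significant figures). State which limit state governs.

Bolt shear: A_b = π·0.75²/4 = 0.4418 in²; R_n = 84 × 0.4418 × 3 × 1 = 111.3 kips → 111.3 / 2 = 55.7 kips.
Bearing: edge l_c = 1.344, r_n = 26.2 kips; interior l_c = 1.688, r_n = 29.25 kips; R_n = 26.2 + 2·29.25 = 84.7 kips → 42.4 kips.
Block shear: A_gv = 1.688, A_nv = 1.141, A_nt = 0.2969 in²; R_n = min(0.6F_uA_nv, 0.6F_yA_gv) + U_bs·F_u·A_nt = 63.78 kips → 31.9 kips.
Block shear governs: 31.9 kips.

31.9 kips (block shear governs)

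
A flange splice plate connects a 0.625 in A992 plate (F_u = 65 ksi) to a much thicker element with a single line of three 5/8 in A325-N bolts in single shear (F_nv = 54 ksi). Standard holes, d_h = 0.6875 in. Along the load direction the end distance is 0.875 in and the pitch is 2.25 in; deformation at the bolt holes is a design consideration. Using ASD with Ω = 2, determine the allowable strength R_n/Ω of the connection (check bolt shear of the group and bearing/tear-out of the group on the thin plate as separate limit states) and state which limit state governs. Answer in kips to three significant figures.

24.9 kips (bolt shear governs)

Bolt shear: A_b = π·0.625²/4 = 0.3068 in²; R_n = 54 × 0.3068 × 3 × 1 = 49.7 kips → 49.7 / 2 = 24.9 kips.
Bearing (1.2 l_c t F_u ≤ 2.4 d t F_u): upper limit = 2.4·0.625·0.625·65 = 60.94 kips.
  Edge l_c = 0.875 − 0.6875/2 = 0.5312 → r_n = 25.9 kips; interior l_c = 2.25 − 0.6875 = 1.562 → r_n = 60.94 kips.
  R_n,bearing = 1·25.9 + 2·60.94 = 147.8 kips → 147.8 / 2 = 73.9 kips.
Bolt shear governs: 24.9 kips.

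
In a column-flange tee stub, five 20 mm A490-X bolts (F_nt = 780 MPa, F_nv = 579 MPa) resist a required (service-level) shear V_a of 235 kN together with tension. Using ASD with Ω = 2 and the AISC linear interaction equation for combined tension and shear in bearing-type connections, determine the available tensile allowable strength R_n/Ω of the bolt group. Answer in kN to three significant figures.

480 kN

A_b = π·20²/4 = 314.2 mm²; f_rv = 235 × 1000 / (5 × 314.2) = 149.6 MPa.
F'_nt = 1.3 F_nt − (Ω F_nt / F_nv) f_rv = 1.3·780 − (2·780/579)·149.6 = 610.9 MPa, capped at F_nt → F'_nt = 610.9 MPa.
R_n = F'_nt · A_b · n = 610.9 × 314.2 × 5 / 1000 = 959.6 kN.
Allowable strength R_n/Ω = 959.6 / 2 = 480 kN.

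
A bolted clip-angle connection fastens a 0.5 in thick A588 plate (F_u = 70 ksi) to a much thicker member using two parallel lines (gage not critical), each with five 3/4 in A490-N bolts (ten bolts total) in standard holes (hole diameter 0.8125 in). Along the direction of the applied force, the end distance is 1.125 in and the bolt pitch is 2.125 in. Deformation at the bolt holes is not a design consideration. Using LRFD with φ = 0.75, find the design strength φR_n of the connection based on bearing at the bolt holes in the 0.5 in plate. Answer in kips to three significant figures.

Per bolt r_n = 1.5 l_c t F_u ≤ 3.0 d t F_u; upper limit = 3.0 × 0.75 × 0.5 × 70 = 78.75 kips.
Edge bolt: l_c = 1.125 − 0.8125/2 = 0.7188 in → 1.5 × 0.7188 × 0.5 × 70 = 37.73 → r_n = 37.73 kips.
Interior bolts: l_c = 2.125 − 0.8125 = 1.312 in → 1.5 × 1.312 × 0.5 × 70 = 68.91 → r_n = 68.91 kips.
R_n = 2 × 37.73 + 8 × 68.91 = 626.7 kips.
Design strength φR_n = 0.75 × 626.7 = 470 kips.

470 kips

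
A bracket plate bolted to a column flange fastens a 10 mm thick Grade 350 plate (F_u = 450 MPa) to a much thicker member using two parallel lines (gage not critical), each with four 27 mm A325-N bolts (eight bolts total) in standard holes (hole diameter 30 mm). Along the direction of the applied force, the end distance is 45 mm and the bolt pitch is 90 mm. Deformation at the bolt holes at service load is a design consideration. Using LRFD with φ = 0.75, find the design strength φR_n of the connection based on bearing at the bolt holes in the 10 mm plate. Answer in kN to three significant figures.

Per bolt r_n = 1.2 l_c t F_u ≤ 2.4 d t F_u; upper limit = 2.4 × 27 × 10 × 450 / 1000 = 291.6 kN.
Edge bolt: l_c = 45 − 30/2 = 30 mm → 1.2 × 30 × 10 × 450 / 1000 = 162 → r_n = 162 kN.
Interior bolts: l_c = 90 − 30 = 60 mm → 1.2 × 60 × 10 × 450 / 1000 = 324 → r_n = 291.6 kN.
R_n = 2 × 162 + 6 × 291.6 = 2074 kN.
Design strength φR_n = 0.75 × 2074 = 1560 kN.

1560 kN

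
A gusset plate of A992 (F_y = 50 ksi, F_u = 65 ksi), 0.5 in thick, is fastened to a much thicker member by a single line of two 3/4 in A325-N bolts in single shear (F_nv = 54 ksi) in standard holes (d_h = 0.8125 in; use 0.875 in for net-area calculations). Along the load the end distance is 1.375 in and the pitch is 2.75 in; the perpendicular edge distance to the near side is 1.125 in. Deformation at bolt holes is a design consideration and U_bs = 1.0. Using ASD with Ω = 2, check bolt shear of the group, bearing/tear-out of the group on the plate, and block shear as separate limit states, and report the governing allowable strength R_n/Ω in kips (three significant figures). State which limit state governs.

23.9 kips (bolt shear governs)

Bolt shear: A_b = π·0.75²/4 = 0.4418 in²; R_n = 54 × 0.4418 × 2 × 1 = 47.71 kips → 47.71 / 2 = 23.9 kips.
Bearing: edge l_c = 0.9688, r_n = 37.78 kips; interior l_c = 1.938, r_n = 58.5 kips; R_n = 37.78 + 1·58.5 = 96.28 kips → 48.1 kips.
Block shear: A_gv = 2.062, A_nv = 1.406, A_nt = 0.3438 in²; R_n = min(0.6F_uA_nv, 0.6F_yA_gv) + U_bs·F_u·A_nt = 77.19 kips → 38.6 kips.
Bolt shear governs: 23.9 kips.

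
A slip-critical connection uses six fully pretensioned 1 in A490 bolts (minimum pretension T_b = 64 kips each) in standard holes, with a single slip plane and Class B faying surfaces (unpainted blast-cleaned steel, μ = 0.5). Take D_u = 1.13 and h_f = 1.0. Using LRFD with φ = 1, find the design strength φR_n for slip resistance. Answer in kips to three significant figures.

217 kips

R_n = μ · D_u · h_f · T_b · n_s · n_b = 0.5 × 1.13 × 1.0 × 64 × 1 × 6 = 217 kips.
Design strength φR_n = 1 × 217 = 217 kips.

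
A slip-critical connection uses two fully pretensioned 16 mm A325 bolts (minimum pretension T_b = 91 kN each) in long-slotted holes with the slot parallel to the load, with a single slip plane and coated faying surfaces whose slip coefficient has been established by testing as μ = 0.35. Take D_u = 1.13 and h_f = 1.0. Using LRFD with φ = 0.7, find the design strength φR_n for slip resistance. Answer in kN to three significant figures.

50.4 kN

R_n = μ · D_u · h_f · T_b · n_s · n_b = 0.35 × 1.13 × 1.0 × 91 × 1 × 2 = 71.98 kN.
Design strength φR_n = 0.7 × 71.98 = 50.4 kN.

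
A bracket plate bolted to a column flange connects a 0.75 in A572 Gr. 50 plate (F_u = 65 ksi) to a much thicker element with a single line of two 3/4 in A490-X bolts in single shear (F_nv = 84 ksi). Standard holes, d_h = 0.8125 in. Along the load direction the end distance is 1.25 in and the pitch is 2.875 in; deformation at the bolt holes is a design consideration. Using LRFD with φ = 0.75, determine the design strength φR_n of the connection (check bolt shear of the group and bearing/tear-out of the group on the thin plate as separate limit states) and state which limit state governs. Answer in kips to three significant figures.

Bolt shear: A_b = π·0.75²/4 = 0.4418 in²; R_n = 84 × 0.4418 × 2 × 1 = 74.22 kips → 0.75 × 74.22 = 55.7 kips.
Bearing (1.2 l_c t F_u ≤ 2.4 d t F_u): upper limit = 2.4·0.75·0.75·65 = 87.75 kips.
  Edge l_c = 1.25 − 0.8125/2 = 0.8438 → r_n = 49.36 kips; interior l_c = 2.875 − 0.8125 = 2.062 → r_n = 87.75 kips.
  R_n,bearing = 1·49.36 + 1·87.75 = 137.1 kips → 0.75 × 137.1 = 103 kips.
Bolt shear governs: 55.7 kips.

55.7 kips (bolt shear governs)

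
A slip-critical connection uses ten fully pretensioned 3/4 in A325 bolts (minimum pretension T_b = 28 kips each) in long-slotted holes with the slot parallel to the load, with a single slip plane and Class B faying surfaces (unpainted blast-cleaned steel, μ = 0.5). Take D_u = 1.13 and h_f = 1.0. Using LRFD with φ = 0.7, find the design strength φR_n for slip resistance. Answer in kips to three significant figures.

111 kips

R_n = μ · D_u · h_f · T_b · n_s · n_b = 0.5 × 1.13 × 1.0 × 28 × 1 × 10 = 158.2 kips.
Design strength φR_n = 0.7 × 158.2 = 111 kips.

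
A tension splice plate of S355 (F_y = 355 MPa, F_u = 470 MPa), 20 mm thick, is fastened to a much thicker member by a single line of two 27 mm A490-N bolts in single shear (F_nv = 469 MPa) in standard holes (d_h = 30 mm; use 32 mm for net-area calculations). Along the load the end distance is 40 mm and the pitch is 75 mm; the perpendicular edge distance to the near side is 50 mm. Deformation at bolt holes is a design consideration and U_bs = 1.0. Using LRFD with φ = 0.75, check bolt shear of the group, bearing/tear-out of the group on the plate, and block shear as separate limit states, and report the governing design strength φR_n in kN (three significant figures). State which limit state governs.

403 kN (bolt shear governs)

Bolt shear: A_b = π·27²/4 = 572.6 mm²; R_n = 469 × 572.6 × 2 × 1 / 1000 = 537.1 kN → 0.75 × 537.1 = 403 kN.
Bearing: edge l_c = 25, r_n = 282 kN; interior l_c = 45, r_n = 507.6 kN; R_n = 282 + 1·507.6 = 789.6 kN → 592 kN.
Block shear: A_gv = 2300, A_nv = 1340, A_nt = 680 mm²; R_n = min(0.6F_uA_nv, 0.6F_yA_gv) + U_bs·F_u·A_nt = 697.5 kN → 523 kN.
Bolt shear governs: 403 kN.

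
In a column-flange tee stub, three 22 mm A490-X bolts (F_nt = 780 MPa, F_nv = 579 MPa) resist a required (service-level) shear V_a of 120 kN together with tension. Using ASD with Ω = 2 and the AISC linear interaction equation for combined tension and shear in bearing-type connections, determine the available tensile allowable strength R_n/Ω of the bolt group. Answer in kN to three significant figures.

A_b = π·22²/4 = 380.1 mm²; f_rv = 120 × 1000 / (3 × 380.1) = 105.2 MPa.
F'_nt = 1.3 F_nt − (Ω F_nt / F_nv) f_rv = 1.3·780 − (2·780/579)·105.2 = 730.5 MPa, capped at F_nt → F'_nt = 730.5 MPa.
R_n = F'_nt · A_b · n = 730.5 × 380.1 × 3 / 1000 = 833 kN.
Allowable strength R_n/Ω = 833 / 2 = 417 kN.

417 kN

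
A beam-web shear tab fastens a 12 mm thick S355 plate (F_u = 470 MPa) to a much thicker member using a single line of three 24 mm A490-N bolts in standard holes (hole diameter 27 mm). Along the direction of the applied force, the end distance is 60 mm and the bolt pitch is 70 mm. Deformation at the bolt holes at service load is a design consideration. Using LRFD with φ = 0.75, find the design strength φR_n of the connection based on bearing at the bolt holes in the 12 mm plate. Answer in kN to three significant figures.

673 kN

Per bolt r_n = 1.2 l_c t F_u ≤ 2.4 d t F_u; upper limit = 2.4 × 24 × 12 × 470 / 1000 = 324.9 kN.
Edge bolt: l_c = 60 − 27/2 = 46.5 mm → 1.2 × 46.5 × 12 × 470 / 1000 = 314.7 → r_n = 314.7 kN.
Interior bolts: l_c = 70 − 27 = 43 mm → 1.2 × 43 × 12 × 470 / 1000 = 291 → r_n = 291 kN.
R_n = 1 × 314.7 + 2 × 291 = 896.8 kN.
Design strength φR_n = 0.75 × 896.8 = 673 kN.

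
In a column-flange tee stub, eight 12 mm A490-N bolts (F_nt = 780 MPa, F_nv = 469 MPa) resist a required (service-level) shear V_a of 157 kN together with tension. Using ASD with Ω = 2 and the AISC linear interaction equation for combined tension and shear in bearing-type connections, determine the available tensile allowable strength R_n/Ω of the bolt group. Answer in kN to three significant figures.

198 kN

A_b = π·12²/4 = 113.1 mm²; f_rv = 157 × 1000 / (8 × 113.1) = 173.5 MPa.
F'_nt = 1.3 F_nt − (Ω F_nt / F_nv) f_rv = 1.3·780 − (2·780/469)·173.5 = 436.8 MPa, capped at F_nt → F'_nt = 436.8 MPa.
R_n = F'_nt · A_b · n = 436.8 × 113.1 × 8 / 1000 = 395.2 kN.
Allowable strength R_n/Ω = 395.2 / 2 = 198 kN.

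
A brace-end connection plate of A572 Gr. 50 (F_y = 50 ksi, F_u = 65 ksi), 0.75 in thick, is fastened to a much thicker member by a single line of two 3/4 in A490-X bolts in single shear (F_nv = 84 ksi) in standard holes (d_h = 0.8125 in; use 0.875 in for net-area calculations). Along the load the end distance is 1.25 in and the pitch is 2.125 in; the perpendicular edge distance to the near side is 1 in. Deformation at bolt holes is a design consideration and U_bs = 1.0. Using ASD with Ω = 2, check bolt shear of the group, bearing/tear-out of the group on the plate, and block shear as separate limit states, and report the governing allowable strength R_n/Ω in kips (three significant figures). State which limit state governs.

37.1 kips (bolt shear governs)

Bolt shear: A_b = π·0.75²/4 = 0.4418 in²; R_n = 84 × 0.4418 × 2 × 1 = 74.22 kips → 74.22 / 2 = 37.1 kips.
Bearing: edge l_c = 0.8438, r_n = 49.36 kips; interior l_c = 1.312, r_n = 76.78 kips; R_n = 49.36 + 1·76.78 = 126.1 kips → 63.1 kips.
Block shear: A_gv = 2.531, A_nv = 1.547, A_nt = 0.4219 in²; R_n = min(0.6F_uA_nv, 0.6F_yA_gv) + U_bs·F_u·A_nt = 87.75 kips → 43.9 kips.
Bolt shear governs: 37.1 kips.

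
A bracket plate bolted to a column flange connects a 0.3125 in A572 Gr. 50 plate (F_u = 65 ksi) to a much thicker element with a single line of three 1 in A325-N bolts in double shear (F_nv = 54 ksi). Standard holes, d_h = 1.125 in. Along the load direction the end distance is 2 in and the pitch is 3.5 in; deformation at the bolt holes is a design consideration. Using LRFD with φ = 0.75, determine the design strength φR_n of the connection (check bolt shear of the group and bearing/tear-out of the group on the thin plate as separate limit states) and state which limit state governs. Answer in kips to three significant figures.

Bolt shear: A_b = π·1²/4 = 0.7854 in²; R_n = 54 × 0.7854 × 3 × 2 = 254.5 kips → 0.75 × 254.5 = 191 kips.
Bearing (1.2 l_c t F_u ≤ 2.4 d t F_u): upper limit = 2.4·1·0.3125·65 = 48.75 kips.
  Edge l_c = 2 − 1.125/2 = 1.438 → r_n = 35.04 kips; interior l_c = 3.5 − 1.125 = 2.375 → r_n = 48.75 kips.
  R_n,bearing = 1·35.04 + 2·48.75 = 132.5 kips → 0.75 × 132.5 = 99.4 kips.
Bearing governs: 99.4 kips.

99.4 kips (bearing governs)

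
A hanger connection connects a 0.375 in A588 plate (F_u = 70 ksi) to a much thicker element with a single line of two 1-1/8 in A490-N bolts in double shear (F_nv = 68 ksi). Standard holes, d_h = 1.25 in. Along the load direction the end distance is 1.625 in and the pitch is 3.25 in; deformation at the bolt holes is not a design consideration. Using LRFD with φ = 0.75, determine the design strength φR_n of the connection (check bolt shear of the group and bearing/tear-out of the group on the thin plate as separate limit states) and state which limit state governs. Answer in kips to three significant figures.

Bolt shear: A_b = π·1.125²/4 = 0.994 in²; R_n = 68 × 0.994 × 2 × 2 = 270.4 kips → 0.75 × 270.4 = 203 kips.
Bearing (1.5 l_c t F_u ≤ 3.0 d t F_u): upper limit = 3.0·1.125·0.375·70 = 88.59 kips.
  Edge l_c = 1.625 − 1.25/2 = 1 → r_n = 39.38 kips; interior l_c = 3.25 − 1.25 = 2 → r_n = 78.75 kips.
  R_n,bearing = 1·39.38 + 1·78.75 = 118.1 kips → 0.75 × 118.1 = 88.6 kips.
Bearing governs: 88.6 kips.

88.6 kips (bearing governs)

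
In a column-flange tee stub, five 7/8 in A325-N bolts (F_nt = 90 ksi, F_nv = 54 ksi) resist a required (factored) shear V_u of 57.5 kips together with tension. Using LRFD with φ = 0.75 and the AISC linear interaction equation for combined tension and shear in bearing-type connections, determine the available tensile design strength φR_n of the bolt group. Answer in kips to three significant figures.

A_b = π·0.875²/4 = 0.6013 in²; f_rv = 57.5 / (5 × 0.6013) = 19.12 ksi.
F'_nt = 1.3 F_nt − (F_nt / φF_nv) f_rv = 1.3·90 − (90/(0.75·54))·19.12 = 74.5 ksi, capped at F_nt → F'_nt = 74.5 ksi.
R_n = F'_nt · A_b · n = 74.5 × 0.6013 × 5 = 224 kips.
Design strength φR_n = 0.75 × 224 = 168 kips.

168 kips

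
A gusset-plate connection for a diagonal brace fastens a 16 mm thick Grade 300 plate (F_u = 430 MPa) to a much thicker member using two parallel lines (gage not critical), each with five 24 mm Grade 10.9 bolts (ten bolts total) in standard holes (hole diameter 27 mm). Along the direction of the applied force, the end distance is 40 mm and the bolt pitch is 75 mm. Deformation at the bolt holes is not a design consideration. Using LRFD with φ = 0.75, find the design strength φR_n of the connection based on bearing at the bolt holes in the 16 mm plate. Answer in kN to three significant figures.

Per bolt r_n = 1.5 l_c t F_u ≤ 3.0 d t F_u; upper limit = 3.0 × 24 × 16 × 430 / 1000 = 495.4 kN.
Edge bolt: l_c = 40 − 27/2 = 26.5 mm → 1.5 × 26.5 × 16 × 430 / 1000 = 273.5 → r_n = 273.5 kN.
Interior bolts: l_c = 75 − 27 = 48 mm → 1.5 × 48 × 16 × 430 / 1000 = 495.4 → r_n = 495.4 kN.
R_n = 2 × 273.5 + 8 × 495.4 = 4510 kN.
Design strength φR_n = 0.75 × 4510 = 3380 kN.

3380 kN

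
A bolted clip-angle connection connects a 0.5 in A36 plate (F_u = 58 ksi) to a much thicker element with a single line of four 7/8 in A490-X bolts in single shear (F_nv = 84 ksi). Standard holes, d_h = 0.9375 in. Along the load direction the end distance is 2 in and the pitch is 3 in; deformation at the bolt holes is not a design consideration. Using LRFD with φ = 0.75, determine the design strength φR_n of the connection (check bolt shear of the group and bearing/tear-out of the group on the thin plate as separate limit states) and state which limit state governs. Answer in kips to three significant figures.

Bolt shear: A_b = π·0.875²/4 = 0.6013 in²; R_n = 84 × 0.6013 × 4 × 1 = 202 kips → 0.75 × 202 = 152 kips.
Bearing (1.5 l_c t F_u ≤ 3.0 d t F_u): upper limit = 3.0·0.875·0.5·58 = 76.12 kips.
  Edge l_c = 2 − 0.9375/2 = 1.531 → r_n = 66.61 kips; interior l_c = 3 − 0.9375 = 2.062 → r_n = 76.12 kips.
  R_n,bearing = 1·66.61 + 3·76.12 = 295 kips → 0.75 × 295 = 221 kips.
Bolt shear governs: 152 kips.

152 kips (bolt shear governs)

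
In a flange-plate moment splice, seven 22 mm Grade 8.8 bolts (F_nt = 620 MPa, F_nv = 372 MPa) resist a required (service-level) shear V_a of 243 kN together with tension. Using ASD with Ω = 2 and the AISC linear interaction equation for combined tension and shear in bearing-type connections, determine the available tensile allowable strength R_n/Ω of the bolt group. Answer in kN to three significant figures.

667 kN

A_b = π·22²/4 = 380.1 mm²; f_rv = 243 × 1000 / (7 × 380.1) = 91.32 MPa.
F'_nt = 1.3 F_nt − (Ω F_nt / F_nv) f_rv = 1.3·620 − (2·620/372)·91.32 = 501.6 MPa, capped at F_nt → F'_nt = 501.6 MPa.
R_n = F'_nt · A_b · n = 501.6 × 380.1 × 7 / 1000 = 1335 kN.
Allowable strength R_n/Ω = 1335 / 2 = 667 kN.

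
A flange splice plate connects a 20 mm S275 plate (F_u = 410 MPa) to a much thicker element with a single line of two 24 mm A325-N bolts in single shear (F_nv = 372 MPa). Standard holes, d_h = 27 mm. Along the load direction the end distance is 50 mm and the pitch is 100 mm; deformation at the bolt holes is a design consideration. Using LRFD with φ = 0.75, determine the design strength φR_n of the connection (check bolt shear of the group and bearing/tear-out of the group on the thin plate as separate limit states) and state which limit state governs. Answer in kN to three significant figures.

Bolt shear: A_b = π·24²/4 = 452.4 mm²; R_n = 372 × 452.4 × 2 × 1 / 1000 = 336.6 kN → 0.75 × 336.6 = 252 kN.
Bearing (1.2 l_c t F_u ≤ 2.4 d t F_u): upper limit = 2.4·24·20·410 / 1000 = 472.3 kN.
  Edge l_c = 50 − 27/2 = 36.5 → r_n = 359.2 kN; interior l_c = 100 − 27 = 73 → r_n = 472.3 kN.
  R_n,bearing = 1·359.2 + 1·472.3 = 831.5 kN → 0.75 × 831.5 = 624 kN.
Bolt shear governs: 252 kN.

252 kN (bolt shear governs)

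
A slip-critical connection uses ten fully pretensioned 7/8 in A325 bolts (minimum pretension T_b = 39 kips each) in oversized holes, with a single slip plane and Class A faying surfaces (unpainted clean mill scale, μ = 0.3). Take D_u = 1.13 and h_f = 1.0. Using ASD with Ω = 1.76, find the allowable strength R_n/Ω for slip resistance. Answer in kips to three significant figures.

R_n = μ · D_u · h_f · T_b · n_s · n_b = 0.3 × 1.13 × 1.0 × 39 × 1 × 10 = 132.2 kips.
Allowable strength R_n/Ω = 132.2 / 1.76 = 75.1 kips.

75.1 kips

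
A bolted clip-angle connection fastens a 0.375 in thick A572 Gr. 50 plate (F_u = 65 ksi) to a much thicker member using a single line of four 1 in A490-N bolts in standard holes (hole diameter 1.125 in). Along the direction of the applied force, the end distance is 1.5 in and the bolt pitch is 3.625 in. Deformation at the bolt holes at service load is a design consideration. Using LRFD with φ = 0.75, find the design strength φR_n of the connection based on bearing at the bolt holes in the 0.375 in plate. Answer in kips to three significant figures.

Per bolt r_n = 1.2 l_c t F_u ≤ 2.4 d t F_u; upper limit = 2.4 × 1 × 0.375 × 65 = 58.5 kips.
Edge bolt: l_c = 1.5 − 1.125/2 = 0.9375 in → 1.2 × 0.9375 × 0.375 × 65 = 27.42 → r_n = 27.42 kips.
Interior bolts: l_c = 3.625 − 1.125 = 2.5 in → 1.2 × 2.5 × 0.375 × 65 = 73.12 → r_n = 58.5 kips.
R_n = 1 × 27.42 + 3 × 58.5 = 202.9 kips.
Design strength φR_n = 0.75 × 202.9 = 152 kips.

152 kips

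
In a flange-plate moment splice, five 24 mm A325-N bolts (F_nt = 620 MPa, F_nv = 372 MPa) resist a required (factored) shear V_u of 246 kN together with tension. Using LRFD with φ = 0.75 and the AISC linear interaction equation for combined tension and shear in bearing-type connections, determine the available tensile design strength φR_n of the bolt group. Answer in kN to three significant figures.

A_b = π·24²/4 = 452.4 mm²; f_rv = 246 × 1000 / (5 × 452.4) = 108.8 MPa.
F'_nt = 1.3 F_nt − (F_nt / φF_nv) f_rv = 1.3·620 − (620/(0.75·372))·108.8 = 564.3 MPa, capped at F_nt → F'_nt = 564.3 MPa.
R_n = F'_nt · A_b · n = 564.3 × 452.4 × 5 / 1000 = 1276 kN.
Design strength φR_n = 0.75 × 1276 = 957 kN.

957 kN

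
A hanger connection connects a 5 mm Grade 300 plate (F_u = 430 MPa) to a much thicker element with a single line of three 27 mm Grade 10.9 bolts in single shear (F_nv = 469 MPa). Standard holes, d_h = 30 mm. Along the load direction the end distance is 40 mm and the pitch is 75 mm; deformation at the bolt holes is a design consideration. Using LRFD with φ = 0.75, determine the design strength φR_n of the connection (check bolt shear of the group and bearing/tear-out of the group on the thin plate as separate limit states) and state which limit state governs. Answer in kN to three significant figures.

Bolt shear: A_b = π·27²/4 = 572.6 mm²; R_n = 469 × 572.6 × 3 × 1 / 1000 = 805.6 kN → 0.75 × 805.6 = 604 kN.
Bearing (1.2 l_c t F_u ≤ 2.4 d t F_u): upper limit = 2.4·27·5·430 / 1000 = 139.3 kN.
  Edge l_c = 40 − 30/2 = 25 → r_n = 64.5 kN; interior l_c = 75 − 30 = 45 → r_n = 116.1 kN.
  R_n,bearing = 1·64.5 + 2·116.1 = 296.7 kN → 0.75 × 296.7 = 223 kN.
Bearing governs: 223 kN.

223 kN (bearing governs)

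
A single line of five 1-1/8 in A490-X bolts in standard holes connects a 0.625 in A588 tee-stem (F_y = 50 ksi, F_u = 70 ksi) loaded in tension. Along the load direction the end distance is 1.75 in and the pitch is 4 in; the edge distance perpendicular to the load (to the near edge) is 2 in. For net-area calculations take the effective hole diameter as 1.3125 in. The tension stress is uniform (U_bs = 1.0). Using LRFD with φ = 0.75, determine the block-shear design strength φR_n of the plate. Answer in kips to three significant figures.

Shear plane L_v = 1.75 + 4·4 = 17.75 in; A_gv = 17.75 × 0.625 = 11.09 in².
A_nv = (17.75 − 4.5·1.3125) × 0.625 = 7.402 in².
A_nt = (2 − 0.5·1.3125) × 0.625 = 0.8398 in².
0.6 F_u A_nv = 310.9 kips; 0.6 F_y A_gv = 332.8 kips → shear rupture governs the shear term.
R_n = 310.9 + 1.0 × 70 × 0.8398 = 369.7 kips.
Design strength φR_n = 0.75 × 369.7 = 277 kips.

277 kips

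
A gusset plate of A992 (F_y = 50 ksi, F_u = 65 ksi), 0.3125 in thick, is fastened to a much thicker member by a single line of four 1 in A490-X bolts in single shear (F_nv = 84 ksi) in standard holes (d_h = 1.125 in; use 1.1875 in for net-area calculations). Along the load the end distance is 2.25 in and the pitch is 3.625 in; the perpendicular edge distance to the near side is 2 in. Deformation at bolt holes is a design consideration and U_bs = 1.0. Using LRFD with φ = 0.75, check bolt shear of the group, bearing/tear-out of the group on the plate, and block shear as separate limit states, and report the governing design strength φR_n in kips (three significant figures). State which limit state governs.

103 kips (block shear governs)

Bolt shear: A_b = π·1²/4 = 0.7854 in²; R_n = 84 × 0.7854 × 4 × 1 = 263.9 kips → 0.75 × 263.9 = 198 kips.
Bearing: edge l_c = 1.688, r_n = 41.13 kips; interior l_c = 2.5, r_n = 48.75 kips; R_n = 41.13 + 3·48.75 = 187.4 kips → 141 kips.
Block shear: A_gv = 4.102, A_nv = 2.803, A_nt = 0.4395 in²; R_n = min(0.6F_uA_nv, 0.6F_yA_gv) + U_bs·F_u·A_nt = 137.9 kips → 103 kips.
Block shear governs: 103 kips.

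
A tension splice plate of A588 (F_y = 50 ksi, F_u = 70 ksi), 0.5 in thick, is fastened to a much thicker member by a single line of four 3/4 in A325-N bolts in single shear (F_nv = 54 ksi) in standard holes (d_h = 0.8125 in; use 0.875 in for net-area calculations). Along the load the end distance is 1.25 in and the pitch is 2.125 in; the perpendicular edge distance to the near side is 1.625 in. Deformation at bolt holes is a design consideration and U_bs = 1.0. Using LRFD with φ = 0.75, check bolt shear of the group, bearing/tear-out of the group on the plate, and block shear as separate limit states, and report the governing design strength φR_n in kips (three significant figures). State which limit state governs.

Bolt shear: A_b = π·0.75²/4 = 0.4418 in²; R_n = 54 × 0.4418 × 4 × 1 = 95.43 kips → 0.75 × 95.43 = 71.6 kips.
Bearing: edge l_c = 0.8438, r_n = 35.44 kips; interior l_c = 1.312, r_n = 55.12 kips; R_n = 35.44 + 3·55.12 = 200.8 kips → 151 kips.
Block shear: A_gv = 3.812, A_nv = 2.281, A_nt = 0.5938 in²; R_n = min(0.6F_uA_nv, 0.6F_yA_gv) + U_bs·F_u·A_nt = 137.4 kips → 103 kips.
Bolt shear governs: 71.6 kips.

71.6 kips (bolt shear governs)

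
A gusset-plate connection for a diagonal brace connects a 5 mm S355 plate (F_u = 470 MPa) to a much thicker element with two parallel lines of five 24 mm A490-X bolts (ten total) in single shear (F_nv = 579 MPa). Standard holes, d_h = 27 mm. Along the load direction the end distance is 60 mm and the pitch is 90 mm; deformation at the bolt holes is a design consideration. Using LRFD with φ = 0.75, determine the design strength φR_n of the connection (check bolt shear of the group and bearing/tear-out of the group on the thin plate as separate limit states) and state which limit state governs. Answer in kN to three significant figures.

Bolt shear: A_b = π·24²/4 = 452.4 mm²; R_n = 579 × 452.4 × 10 × 1 / 1000 = 2619 kN → 0.75 × 2619 = 1960 kN.
Bearing (1.2 l_c t F_u ≤ 2.4 d t F_u): upper limit = 2.4·24·5·470 / 1000 = 135.4 kN.
  Edge l_c = 60 − 27/2 = 46.5 → r_n = 131.1 kN; interior l_c = 90 − 27 = 63 → r_n = 135.4 kN.
  R_n,bearing = 2·131.1 + 8·135.4 = 1345 kN → 0.75 × 1345 = 1010 kN.
Bearing governs: 1010 kN.

1010 kN (bearing governs)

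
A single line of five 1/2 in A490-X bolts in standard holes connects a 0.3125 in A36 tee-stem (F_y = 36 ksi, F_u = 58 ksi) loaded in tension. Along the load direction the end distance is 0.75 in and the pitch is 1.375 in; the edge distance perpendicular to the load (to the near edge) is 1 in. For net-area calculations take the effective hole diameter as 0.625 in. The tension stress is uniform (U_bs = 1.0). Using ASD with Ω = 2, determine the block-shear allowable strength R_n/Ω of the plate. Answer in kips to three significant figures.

24.9 kips

Shear plane L_v = 0.75 + 4·1.375 = 6.25 in; A_gv = 6.25 × 0.3125 = 1.953 in².
A_nv = (6.25 − 4.5·0.625) × 0.3125 = 1.074 in².
A_nt = (1 − 0.5·0.625) × 0.3125 = 0.2148 in².
0.6 F_u A_nv = 37.38 kips; 0.6 F_y A_gv = 42.19 kips → shear rupture governs the shear term.
R_n = 37.38 + 1.0 × 58 × 0.2148 = 49.84 kips.
Allowable strength R_n/Ω = 49.84 / 2 = 24.9 kips.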